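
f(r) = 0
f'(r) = 0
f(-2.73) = 0.00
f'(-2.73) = 0.00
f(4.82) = 0.00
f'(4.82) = 0.00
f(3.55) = 0.00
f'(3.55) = 0.00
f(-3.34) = 0.00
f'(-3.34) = 0.00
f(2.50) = 0.00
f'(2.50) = 0.00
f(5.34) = 0.00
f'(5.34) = 0.00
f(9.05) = 0.00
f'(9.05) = 0.00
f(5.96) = 0.00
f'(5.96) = 0.00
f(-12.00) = 0.00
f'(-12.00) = 0.00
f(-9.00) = 0.00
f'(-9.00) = 0.00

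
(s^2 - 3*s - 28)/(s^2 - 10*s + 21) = (s + 4)/(s - 3)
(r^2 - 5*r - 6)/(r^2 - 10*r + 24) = (r + 1)/(r - 4)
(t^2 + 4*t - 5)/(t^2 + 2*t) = (t^2 + 4*t - 5)/(t*(t + 2))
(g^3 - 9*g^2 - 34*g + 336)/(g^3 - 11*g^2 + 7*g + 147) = (g^2 - 2*g - 48)/(g^2 - 4*g - 21)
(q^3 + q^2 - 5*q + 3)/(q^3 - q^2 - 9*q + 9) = (q - 1)/(q - 3)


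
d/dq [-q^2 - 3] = -2*q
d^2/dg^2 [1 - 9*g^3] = -54*g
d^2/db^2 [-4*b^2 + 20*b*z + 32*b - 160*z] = -8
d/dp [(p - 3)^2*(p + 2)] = (p - 3)*(3*p + 1)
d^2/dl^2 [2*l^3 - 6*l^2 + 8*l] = 12*l - 12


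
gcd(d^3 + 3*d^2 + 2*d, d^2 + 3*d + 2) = d^2 + 3*d + 2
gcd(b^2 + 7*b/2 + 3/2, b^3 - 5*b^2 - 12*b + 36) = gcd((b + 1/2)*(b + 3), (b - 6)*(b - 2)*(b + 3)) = b + 3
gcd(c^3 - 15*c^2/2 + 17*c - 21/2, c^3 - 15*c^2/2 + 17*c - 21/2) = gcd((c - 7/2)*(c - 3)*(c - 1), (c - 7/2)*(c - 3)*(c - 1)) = c^3 - 15*c^2/2 + 17*c - 21/2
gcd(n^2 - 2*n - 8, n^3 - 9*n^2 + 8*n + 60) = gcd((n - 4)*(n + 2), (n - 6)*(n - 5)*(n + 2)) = n + 2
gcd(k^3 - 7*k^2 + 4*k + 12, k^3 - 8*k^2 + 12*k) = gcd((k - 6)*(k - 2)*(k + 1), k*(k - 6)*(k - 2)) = k^2 - 8*k + 12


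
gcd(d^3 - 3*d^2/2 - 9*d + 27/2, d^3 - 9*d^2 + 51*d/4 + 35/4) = 1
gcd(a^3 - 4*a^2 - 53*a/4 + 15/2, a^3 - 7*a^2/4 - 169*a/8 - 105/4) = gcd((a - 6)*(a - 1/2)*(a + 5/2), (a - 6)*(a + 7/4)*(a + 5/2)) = a^2 - 7*a/2 - 15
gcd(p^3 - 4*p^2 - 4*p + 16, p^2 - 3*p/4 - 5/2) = p - 2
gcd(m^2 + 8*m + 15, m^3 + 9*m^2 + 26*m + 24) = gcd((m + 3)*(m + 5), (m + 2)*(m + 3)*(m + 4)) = m + 3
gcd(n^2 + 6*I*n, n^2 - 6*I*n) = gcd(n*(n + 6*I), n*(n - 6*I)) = n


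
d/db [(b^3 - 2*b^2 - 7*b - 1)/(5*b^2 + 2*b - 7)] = (5*b^4 + 4*b^3 + 10*b^2 + 38*b + 51)/(25*b^4 + 20*b^3 - 66*b^2 - 28*b + 49)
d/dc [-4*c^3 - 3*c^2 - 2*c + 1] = -12*c^2 - 6*c - 2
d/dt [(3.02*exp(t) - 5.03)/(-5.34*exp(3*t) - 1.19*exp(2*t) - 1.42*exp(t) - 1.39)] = (32.2536*exp(3*t) - 76.9868*exp(2*t) - 11.9714*exp(t) - 11.3404)*exp(t)/(28.5156*exp(6*t) + 12.7092*exp(5*t) + 16.5817*exp(4*t) + 18.2248*exp(3*t) + 5.3246*exp(2*t) + 3.9476*exp(t) + 1.9321)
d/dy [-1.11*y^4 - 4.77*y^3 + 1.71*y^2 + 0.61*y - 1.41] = -4.44*y^3 - 14.31*y^2 + 3.42*y + 0.61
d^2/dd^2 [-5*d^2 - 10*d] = -10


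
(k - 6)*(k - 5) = k^2 - 11*k + 30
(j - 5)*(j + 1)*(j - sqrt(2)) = j^3 - 4*j^2 - sqrt(2)*j^2 - 5*j + 4*sqrt(2)*j + 5*sqrt(2)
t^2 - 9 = (t - 3)*(t + 3)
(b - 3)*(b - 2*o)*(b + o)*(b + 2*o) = b^4 + b^3*o - 3*b^3 - 4*b^2*o^2 - 3*b^2*o - 4*b*o^3 + 12*b*o^2 + 12*o^3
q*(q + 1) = q^2 + q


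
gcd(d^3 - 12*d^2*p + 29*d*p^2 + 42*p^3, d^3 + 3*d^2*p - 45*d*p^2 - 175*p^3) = -d + 7*p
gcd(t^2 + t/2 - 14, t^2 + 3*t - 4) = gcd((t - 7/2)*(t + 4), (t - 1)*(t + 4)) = t + 4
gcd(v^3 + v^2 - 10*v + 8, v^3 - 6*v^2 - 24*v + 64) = v^2 + 2*v - 8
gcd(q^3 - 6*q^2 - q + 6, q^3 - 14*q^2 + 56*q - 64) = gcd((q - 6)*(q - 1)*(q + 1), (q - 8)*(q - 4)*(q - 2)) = 1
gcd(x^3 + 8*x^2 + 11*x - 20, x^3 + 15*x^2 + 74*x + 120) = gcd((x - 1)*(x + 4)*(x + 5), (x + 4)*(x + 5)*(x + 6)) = x^2 + 9*x + 20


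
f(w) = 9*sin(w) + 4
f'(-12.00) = 7.59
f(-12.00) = 8.83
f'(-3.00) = -8.91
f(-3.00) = 2.73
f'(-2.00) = -3.75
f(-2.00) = -4.18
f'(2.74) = -8.28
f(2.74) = 7.52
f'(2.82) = -8.54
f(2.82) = 6.84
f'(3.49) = -8.46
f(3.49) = 0.93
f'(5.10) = 3.40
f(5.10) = -4.33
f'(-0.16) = 8.89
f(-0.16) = 2.57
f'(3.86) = -6.78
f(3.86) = -1.92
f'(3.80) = -7.12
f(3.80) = -1.51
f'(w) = 9*cos(w)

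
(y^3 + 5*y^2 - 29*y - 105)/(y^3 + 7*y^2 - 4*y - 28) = (y^2 - 2*y - 15)/(y^2 - 4)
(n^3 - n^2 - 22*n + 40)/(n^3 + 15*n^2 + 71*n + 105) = (n^2 - 6*n + 8)/(n^2 + 10*n + 21)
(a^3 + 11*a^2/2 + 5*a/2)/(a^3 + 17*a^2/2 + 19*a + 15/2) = a/(a + 3)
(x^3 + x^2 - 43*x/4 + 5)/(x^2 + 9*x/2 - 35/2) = (x^2 + 7*x/2 - 2)/(x + 7)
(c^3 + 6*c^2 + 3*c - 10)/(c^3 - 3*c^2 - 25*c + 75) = (c^2 + c - 2)/(c^2 - 8*c + 15)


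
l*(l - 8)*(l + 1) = l^3 - 7*l^2 - 8*l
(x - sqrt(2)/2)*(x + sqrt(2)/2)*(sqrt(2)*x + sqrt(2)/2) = sqrt(2)*x^3 + sqrt(2)*x^2/2 - sqrt(2)*x/2 - sqrt(2)/4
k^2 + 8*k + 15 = (k + 3)*(k + 5)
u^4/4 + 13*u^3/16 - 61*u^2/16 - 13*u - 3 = (u/4 + 1)*(u - 4)*(u + 1/4)*(u + 3)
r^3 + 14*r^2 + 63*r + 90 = (r + 3)*(r + 5)*(r + 6)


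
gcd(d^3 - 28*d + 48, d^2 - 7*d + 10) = d - 2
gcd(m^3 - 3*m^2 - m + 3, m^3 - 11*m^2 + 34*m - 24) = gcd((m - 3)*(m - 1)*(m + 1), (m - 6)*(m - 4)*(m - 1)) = m - 1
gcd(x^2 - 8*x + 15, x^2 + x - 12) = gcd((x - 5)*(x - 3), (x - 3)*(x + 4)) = x - 3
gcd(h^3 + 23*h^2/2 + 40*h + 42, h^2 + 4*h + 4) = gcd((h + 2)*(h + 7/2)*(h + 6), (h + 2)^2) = h + 2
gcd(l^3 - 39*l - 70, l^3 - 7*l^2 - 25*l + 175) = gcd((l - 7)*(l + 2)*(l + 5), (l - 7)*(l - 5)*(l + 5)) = l^2 - 2*l - 35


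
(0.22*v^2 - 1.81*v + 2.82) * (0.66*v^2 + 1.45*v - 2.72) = 0.1452*v^4 - 0.8756*v^3 - 1.3617*v^2 + 9.0122*v - 7.6704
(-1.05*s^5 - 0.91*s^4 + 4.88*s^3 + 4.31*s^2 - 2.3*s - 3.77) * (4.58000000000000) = -4.809*s^5 - 4.1678*s^4 + 22.3504*s^3 + 19.7398*s^2 - 10.534*s - 17.2666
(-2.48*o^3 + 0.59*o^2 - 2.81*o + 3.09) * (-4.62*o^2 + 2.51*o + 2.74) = 11.4576*o^5 - 8.9506*o^4 + 7.6679*o^3 - 19.7123*o^2 + 0.056499999999998*o + 8.4666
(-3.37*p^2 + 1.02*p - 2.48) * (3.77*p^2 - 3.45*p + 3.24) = -12.7049*p^4 + 15.4719*p^3 - 23.7874*p^2 + 11.8608*p - 8.0352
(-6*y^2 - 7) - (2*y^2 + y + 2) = -8*y^2 - y - 9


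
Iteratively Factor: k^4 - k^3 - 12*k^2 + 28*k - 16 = (k - 1)*(k^3 - 12*k + 16) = (k - 1)*(k + 4)*(k^2 - 4*k + 4) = (k - 2)*(k - 1)*(k + 4)*(k - 2)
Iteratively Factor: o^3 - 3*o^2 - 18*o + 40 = (o - 5)*(o^2 + 2*o - 8) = (o - 5)*(o - 2)*(o + 4)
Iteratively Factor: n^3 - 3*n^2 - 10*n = (n - 5)*(n^2 + 2*n) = n*(n - 5)*(n + 2)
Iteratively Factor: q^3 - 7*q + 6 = (q + 3)*(q^2 - 3*q + 2) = (q - 1)*(q + 3)*(q - 2)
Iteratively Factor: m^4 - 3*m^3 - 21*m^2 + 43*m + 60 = (m + 4)*(m^3 - 7*m^2 + 7*m + 15) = (m - 5)*(m + 4)*(m^2 - 2*m - 3) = (m - 5)*(m + 1)*(m + 4)*(m - 3)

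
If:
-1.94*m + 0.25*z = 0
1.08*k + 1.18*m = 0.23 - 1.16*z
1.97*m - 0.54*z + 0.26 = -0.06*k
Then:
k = -0.71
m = 0.10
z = 0.76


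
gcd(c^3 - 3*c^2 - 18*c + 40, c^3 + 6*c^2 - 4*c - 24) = c - 2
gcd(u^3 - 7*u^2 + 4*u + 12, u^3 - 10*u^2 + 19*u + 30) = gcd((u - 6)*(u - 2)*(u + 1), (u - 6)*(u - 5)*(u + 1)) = u^2 - 5*u - 6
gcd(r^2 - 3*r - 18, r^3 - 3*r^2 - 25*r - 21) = r + 3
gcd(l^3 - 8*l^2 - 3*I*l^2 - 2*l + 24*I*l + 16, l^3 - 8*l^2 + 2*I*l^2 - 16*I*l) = l - 8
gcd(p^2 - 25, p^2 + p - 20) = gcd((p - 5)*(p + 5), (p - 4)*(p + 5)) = p + 5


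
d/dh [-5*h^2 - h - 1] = -10*h - 1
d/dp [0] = 0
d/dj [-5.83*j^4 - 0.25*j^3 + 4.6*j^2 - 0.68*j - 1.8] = -23.32*j^3 - 0.75*j^2 + 9.2*j - 0.68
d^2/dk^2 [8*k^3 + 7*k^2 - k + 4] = 48*k + 14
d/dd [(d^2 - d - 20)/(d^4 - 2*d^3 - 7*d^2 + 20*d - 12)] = (-2*d^4 + d^3 + 78*d^2 + 49*d - 206)/(d^7 - 2*d^6 - 14*d^5 + 40*d^4 + 25*d^3 - 182*d^2 + 204*d - 72)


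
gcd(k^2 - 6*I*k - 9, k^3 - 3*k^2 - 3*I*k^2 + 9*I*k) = k - 3*I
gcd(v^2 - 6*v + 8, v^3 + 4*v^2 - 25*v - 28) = v - 4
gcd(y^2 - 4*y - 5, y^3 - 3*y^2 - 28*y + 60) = 1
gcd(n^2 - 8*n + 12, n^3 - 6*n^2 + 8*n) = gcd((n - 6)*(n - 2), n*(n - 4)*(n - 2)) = n - 2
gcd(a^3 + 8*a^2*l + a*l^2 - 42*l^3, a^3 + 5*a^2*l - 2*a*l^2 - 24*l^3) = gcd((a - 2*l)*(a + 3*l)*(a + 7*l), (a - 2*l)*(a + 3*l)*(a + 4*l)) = a^2 + a*l - 6*l^2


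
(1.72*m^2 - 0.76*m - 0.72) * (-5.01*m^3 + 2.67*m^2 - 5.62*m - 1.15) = -8.6172*m^5 + 8.4*m^4 - 8.0884*m^3 + 0.370800000000001*m^2 + 4.9204*m + 0.828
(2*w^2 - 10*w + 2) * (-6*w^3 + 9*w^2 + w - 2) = -12*w^5 + 78*w^4 - 100*w^3 + 4*w^2 + 22*w - 4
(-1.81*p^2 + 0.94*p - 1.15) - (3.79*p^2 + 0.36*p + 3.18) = -5.6*p^2 + 0.58*p - 4.33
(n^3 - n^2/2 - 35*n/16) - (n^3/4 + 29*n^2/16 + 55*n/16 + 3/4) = 3*n^3/4 - 37*n^2/16 - 45*n/8 - 3/4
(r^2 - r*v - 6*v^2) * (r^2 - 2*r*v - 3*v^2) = r^4 - 3*r^3*v - 7*r^2*v^2 + 15*r*v^3 + 18*v^4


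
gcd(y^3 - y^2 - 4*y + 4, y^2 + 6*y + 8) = y + 2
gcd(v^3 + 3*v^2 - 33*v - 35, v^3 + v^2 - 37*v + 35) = v^2 + 2*v - 35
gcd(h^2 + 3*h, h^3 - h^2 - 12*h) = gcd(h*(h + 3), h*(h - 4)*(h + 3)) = h^2 + 3*h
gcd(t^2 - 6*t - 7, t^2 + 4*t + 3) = t + 1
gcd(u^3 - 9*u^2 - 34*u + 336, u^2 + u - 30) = u + 6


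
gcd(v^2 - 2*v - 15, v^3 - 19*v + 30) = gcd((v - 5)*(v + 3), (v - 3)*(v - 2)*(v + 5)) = 1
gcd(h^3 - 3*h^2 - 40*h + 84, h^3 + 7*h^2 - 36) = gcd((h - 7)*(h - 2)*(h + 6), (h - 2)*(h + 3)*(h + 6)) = h^2 + 4*h - 12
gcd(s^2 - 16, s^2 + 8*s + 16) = s + 4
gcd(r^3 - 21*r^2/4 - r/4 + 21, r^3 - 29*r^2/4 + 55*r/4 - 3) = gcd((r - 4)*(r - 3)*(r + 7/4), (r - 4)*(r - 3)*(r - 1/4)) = r^2 - 7*r + 12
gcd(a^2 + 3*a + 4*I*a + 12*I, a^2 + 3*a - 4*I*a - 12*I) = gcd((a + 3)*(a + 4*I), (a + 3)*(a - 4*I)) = a + 3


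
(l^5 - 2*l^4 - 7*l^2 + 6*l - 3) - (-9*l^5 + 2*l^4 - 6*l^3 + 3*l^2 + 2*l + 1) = 10*l^5 - 4*l^4 + 6*l^3 - 10*l^2 + 4*l - 4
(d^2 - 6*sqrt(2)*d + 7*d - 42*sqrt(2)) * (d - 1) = d^3 - 6*sqrt(2)*d^2 + 6*d^2 - 36*sqrt(2)*d - 7*d + 42*sqrt(2)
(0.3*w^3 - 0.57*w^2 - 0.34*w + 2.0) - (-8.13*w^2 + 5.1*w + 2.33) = 0.3*w^3 + 7.56*w^2 - 5.44*w - 0.33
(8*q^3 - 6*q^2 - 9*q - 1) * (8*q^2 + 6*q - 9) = 64*q^5 - 180*q^3 - 8*q^2 + 75*q + 9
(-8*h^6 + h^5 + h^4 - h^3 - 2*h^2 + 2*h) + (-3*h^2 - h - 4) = -8*h^6 + h^5 + h^4 - h^3 - 5*h^2 + h - 4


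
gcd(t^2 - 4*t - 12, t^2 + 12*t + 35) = 1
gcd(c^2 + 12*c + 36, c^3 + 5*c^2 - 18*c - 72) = c + 6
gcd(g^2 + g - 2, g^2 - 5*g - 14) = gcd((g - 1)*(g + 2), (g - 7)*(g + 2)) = g + 2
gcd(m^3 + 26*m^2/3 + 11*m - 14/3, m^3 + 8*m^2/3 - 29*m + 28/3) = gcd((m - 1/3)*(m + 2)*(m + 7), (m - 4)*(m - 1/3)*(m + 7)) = m^2 + 20*m/3 - 7/3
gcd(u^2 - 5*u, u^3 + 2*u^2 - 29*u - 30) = u - 5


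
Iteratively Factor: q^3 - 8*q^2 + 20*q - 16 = (q - 2)*(q^2 - 6*q + 8) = (q - 2)^2*(q - 4)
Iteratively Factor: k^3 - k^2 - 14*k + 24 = (k - 3)*(k^2 + 2*k - 8) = (k - 3)*(k - 2)*(k + 4)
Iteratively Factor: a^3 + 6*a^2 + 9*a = (a + 3)*(a^2 + 3*a) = a*(a + 3)*(a + 3)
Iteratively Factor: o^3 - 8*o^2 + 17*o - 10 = (o - 5)*(o^2 - 3*o + 2) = (o - 5)*(o - 2)*(o - 1)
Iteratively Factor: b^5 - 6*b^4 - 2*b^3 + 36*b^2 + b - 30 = (b + 2)*(b^4 - 8*b^3 + 14*b^2 + 8*b - 15) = (b - 1)*(b + 2)*(b^3 - 7*b^2 + 7*b + 15) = (b - 3)*(b - 1)*(b + 2)*(b^2 - 4*b - 5) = (b - 3)*(b - 1)*(b + 1)*(b + 2)*(b - 5)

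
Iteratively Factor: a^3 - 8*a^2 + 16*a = (a - 4)*(a^2 - 4*a) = a*(a - 4)*(a - 4)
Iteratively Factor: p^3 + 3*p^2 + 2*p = (p)*(p^2 + 3*p + 2) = p*(p + 1)*(p + 2)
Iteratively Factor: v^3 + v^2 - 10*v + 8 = (v + 4)*(v^2 - 3*v + 2) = (v - 1)*(v + 4)*(v - 2)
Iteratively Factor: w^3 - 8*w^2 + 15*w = (w)*(w^2 - 8*w + 15) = w*(w - 5)*(w - 3)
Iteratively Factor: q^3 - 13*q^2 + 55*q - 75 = (q - 5)*(q^2 - 8*q + 15) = (q - 5)^2*(q - 3)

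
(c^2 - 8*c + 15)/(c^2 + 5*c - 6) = (c^2 - 8*c + 15)/(c^2 + 5*c - 6)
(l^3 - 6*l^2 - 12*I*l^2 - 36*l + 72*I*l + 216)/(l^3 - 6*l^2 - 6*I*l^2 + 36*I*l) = (l - 6*I)/l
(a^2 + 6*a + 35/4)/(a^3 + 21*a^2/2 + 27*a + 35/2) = (a + 7/2)/(a^2 + 8*a + 7)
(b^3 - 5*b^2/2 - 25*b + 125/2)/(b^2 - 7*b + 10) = (2*b^2 + 5*b - 25)/(2*(b - 2))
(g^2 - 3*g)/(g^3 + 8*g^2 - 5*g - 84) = g/(g^2 + 11*g + 28)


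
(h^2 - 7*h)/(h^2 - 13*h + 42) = h/(h - 6)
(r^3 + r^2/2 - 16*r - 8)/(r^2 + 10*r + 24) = (r^2 - 7*r/2 - 2)/(r + 6)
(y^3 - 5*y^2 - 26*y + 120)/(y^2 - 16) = (y^2 - y - 30)/(y + 4)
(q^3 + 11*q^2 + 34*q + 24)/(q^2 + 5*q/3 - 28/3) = 3*(q^2 + 7*q + 6)/(3*q - 7)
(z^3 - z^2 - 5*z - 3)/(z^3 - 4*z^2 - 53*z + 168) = (z^2 + 2*z + 1)/(z^2 - z - 56)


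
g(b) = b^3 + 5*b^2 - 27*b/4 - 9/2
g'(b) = 3*b^2 + 10*b - 27/4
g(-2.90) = 32.74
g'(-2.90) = -10.52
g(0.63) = -6.52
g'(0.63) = 0.74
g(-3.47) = 37.35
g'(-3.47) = -5.33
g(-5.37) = 21.08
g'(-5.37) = 26.06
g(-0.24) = -2.61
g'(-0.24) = -8.98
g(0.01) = -4.57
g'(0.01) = -6.65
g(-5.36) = 21.34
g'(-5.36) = 25.84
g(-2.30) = 25.31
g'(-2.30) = -13.88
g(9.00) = 1068.75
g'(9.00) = 326.25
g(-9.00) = -267.75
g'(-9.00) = 146.25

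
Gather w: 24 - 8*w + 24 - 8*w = 48 - 16*w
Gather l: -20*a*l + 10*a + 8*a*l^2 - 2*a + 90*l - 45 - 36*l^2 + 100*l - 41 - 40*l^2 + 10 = 8*a + l^2*(8*a - 76) + l*(190 - 20*a) - 76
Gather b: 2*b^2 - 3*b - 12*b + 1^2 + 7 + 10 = 2*b^2 - 15*b + 18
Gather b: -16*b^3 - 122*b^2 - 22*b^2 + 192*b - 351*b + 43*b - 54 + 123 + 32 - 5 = -16*b^3 - 144*b^2 - 116*b + 96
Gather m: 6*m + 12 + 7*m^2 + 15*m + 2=7*m^2 + 21*m + 14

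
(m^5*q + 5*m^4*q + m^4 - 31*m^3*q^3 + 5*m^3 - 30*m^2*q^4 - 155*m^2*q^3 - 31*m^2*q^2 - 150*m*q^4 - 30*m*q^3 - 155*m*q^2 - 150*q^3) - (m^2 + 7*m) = m^5*q + 5*m^4*q + m^4 - 31*m^3*q^3 + 5*m^3 - 30*m^2*q^4 - 155*m^2*q^3 - 31*m^2*q^2 - m^2 - 150*m*q^4 - 30*m*q^3 - 155*m*q^2 - 7*m - 150*q^3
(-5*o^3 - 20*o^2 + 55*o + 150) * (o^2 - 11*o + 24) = -5*o^5 + 35*o^4 + 155*o^3 - 935*o^2 - 330*o + 3600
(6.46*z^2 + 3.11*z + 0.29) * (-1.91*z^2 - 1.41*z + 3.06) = -12.3386*z^4 - 15.0487*z^3 + 14.8286*z^2 + 9.1077*z + 0.8874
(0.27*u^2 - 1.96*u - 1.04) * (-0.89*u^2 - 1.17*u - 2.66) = -0.2403*u^4 + 1.4285*u^3 + 2.5006*u^2 + 6.4304*u + 2.7664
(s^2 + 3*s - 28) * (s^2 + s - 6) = s^4 + 4*s^3 - 31*s^2 - 46*s + 168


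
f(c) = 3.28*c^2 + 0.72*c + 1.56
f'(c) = 6.56*c + 0.72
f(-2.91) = 27.24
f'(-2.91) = -18.37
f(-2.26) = 16.69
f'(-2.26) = -14.11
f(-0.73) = 2.78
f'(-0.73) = -4.07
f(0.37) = 2.28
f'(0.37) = 3.15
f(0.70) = 3.67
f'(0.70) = 5.31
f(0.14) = 1.73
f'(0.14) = 1.64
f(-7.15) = 164.09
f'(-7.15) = -46.18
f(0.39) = 2.34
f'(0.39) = 3.28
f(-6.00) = 115.32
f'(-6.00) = -38.64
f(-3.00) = 28.92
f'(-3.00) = -18.96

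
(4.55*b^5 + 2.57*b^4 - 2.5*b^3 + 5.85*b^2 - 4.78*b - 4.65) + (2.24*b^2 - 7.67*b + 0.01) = 4.55*b^5 + 2.57*b^4 - 2.5*b^3 + 8.09*b^2 - 12.45*b - 4.64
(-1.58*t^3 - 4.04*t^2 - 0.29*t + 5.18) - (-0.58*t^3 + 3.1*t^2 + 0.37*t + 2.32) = -1.0*t^3 - 7.14*t^2 - 0.66*t + 2.86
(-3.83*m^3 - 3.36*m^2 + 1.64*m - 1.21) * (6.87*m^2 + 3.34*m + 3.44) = -26.3121*m^5 - 35.8754*m^4 - 13.1308*m^3 - 14.3935*m^2 + 1.6002*m - 4.1624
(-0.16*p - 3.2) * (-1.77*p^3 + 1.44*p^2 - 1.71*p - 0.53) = 0.2832*p^4 + 5.4336*p^3 - 4.3344*p^2 + 5.5568*p + 1.696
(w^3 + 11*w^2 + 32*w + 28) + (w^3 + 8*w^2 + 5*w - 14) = 2*w^3 + 19*w^2 + 37*w + 14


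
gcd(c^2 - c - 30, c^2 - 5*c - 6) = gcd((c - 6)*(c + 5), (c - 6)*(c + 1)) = c - 6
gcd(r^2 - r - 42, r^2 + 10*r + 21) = 1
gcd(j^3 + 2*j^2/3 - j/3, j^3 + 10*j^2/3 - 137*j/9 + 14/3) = j - 1/3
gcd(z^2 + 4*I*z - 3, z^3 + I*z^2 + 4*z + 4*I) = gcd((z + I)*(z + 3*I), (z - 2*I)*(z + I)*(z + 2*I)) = z + I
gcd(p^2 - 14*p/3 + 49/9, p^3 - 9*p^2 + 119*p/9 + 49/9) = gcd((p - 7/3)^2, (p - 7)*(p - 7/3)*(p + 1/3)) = p - 7/3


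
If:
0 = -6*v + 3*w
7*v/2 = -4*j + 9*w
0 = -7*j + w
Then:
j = 0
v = 0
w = 0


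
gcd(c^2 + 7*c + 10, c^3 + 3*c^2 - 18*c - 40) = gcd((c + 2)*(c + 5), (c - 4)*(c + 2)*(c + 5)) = c^2 + 7*c + 10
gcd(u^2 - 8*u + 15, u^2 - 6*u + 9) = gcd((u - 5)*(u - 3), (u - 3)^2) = u - 3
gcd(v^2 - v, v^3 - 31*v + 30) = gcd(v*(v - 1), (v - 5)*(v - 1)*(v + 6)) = v - 1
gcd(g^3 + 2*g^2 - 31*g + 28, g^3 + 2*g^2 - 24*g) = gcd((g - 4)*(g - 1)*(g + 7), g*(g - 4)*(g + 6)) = g - 4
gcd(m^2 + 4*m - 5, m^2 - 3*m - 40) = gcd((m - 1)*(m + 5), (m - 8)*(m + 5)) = m + 5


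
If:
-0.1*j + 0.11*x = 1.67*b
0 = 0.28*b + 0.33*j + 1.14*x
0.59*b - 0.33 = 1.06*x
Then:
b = -0.11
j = 1.37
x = -0.37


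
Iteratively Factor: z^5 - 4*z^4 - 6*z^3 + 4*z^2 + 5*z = (z + 1)*(z^4 - 5*z^3 - z^2 + 5*z) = (z - 1)*(z + 1)*(z^3 - 4*z^2 - 5*z) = (z - 5)*(z - 1)*(z + 1)*(z^2 + z) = z*(z - 5)*(z - 1)*(z + 1)*(z + 1)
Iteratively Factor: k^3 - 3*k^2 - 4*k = (k - 4)*(k^2 + k) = (k - 4)*(k + 1)*(k)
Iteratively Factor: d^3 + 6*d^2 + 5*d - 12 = (d + 4)*(d^2 + 2*d - 3) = (d + 3)*(d + 4)*(d - 1)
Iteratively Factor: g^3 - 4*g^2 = (g - 4)*(g^2) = g*(g - 4)*(g)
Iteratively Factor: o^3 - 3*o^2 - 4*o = (o - 4)*(o^2 + o) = o*(o - 4)*(o + 1)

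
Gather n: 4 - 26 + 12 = -10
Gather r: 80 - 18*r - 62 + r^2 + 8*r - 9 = r^2 - 10*r + 9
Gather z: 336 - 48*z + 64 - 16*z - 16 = 384 - 64*z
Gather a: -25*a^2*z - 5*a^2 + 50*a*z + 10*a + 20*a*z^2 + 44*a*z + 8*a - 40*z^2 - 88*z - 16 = a^2*(-25*z - 5) + a*(20*z^2 + 94*z + 18) - 40*z^2 - 88*z - 16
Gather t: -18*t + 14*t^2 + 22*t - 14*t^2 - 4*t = 0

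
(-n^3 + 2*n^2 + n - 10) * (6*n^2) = -6*n^5 + 12*n^4 + 6*n^3 - 60*n^2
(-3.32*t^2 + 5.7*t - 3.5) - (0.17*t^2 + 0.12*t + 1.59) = -3.49*t^2 + 5.58*t - 5.09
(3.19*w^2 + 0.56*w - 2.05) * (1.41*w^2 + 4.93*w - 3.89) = 4.4979*w^4 + 16.5163*w^3 - 12.5388*w^2 - 12.2849*w + 7.9745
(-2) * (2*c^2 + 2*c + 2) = -4*c^2 - 4*c - 4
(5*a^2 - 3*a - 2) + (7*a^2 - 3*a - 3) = 12*a^2 - 6*a - 5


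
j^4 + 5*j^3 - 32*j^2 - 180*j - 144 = (j - 6)*(j + 1)*(j + 4)*(j + 6)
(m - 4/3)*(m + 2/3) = m^2 - 2*m/3 - 8/9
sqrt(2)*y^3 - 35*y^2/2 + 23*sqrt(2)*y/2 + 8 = (y - 8*sqrt(2))*(y - sqrt(2))*(sqrt(2)*y + 1/2)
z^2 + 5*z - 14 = (z - 2)*(z + 7)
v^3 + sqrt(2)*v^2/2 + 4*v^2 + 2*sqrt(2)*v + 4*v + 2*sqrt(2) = (v + 2)^2*(v + sqrt(2)/2)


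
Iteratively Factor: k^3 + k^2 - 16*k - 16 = (k + 4)*(k^2 - 3*k - 4) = (k + 1)*(k + 4)*(k - 4)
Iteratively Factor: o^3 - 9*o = (o + 3)*(o^2 - 3*o) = o*(o + 3)*(o - 3)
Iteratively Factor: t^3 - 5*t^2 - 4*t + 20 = (t + 2)*(t^2 - 7*t + 10) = (t - 5)*(t + 2)*(t - 2)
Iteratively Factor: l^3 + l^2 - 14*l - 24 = (l - 4)*(l^2 + 5*l + 6) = (l - 4)*(l + 2)*(l + 3)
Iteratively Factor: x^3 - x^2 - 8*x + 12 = (x - 2)*(x^2 + x - 6) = (x - 2)*(x + 3)*(x - 2)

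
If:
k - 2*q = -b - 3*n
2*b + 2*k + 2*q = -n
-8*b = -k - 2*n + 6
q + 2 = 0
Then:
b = -38/45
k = 182/45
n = -12/5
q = -2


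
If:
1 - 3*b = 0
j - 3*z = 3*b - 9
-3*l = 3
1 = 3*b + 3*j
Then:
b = 1/3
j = 0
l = -1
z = 8/3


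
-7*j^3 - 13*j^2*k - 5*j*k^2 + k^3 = (-7*j + k)*(j + k)^2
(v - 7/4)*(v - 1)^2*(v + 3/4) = v^4 - 3*v^3 + 27*v^2/16 + 13*v/8 - 21/16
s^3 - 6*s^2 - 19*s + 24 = (s - 8)*(s - 1)*(s + 3)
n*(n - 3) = n^2 - 3*n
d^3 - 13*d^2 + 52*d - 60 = (d - 6)*(d - 5)*(d - 2)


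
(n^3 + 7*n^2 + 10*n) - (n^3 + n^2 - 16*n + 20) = 6*n^2 + 26*n - 20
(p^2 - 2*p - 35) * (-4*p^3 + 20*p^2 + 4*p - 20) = -4*p^5 + 28*p^4 + 104*p^3 - 728*p^2 - 100*p + 700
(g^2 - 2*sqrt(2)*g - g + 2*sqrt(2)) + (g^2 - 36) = 2*g^2 - 2*sqrt(2)*g - g - 36 + 2*sqrt(2)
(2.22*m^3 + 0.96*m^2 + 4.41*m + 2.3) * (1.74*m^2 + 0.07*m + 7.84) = 3.8628*m^5 + 1.8258*m^4 + 25.1454*m^3 + 11.8371*m^2 + 34.7354*m + 18.032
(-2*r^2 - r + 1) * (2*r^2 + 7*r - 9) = -4*r^4 - 16*r^3 + 13*r^2 + 16*r - 9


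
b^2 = b^2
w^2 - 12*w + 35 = (w - 7)*(w - 5)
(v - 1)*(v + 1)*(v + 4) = v^3 + 4*v^2 - v - 4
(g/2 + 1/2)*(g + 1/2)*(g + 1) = g^3/2 + 5*g^2/4 + g + 1/4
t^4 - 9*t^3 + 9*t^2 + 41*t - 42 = (t - 7)*(t - 3)*(t - 1)*(t + 2)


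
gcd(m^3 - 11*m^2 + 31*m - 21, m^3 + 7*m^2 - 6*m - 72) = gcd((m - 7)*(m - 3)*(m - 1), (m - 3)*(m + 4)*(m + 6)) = m - 3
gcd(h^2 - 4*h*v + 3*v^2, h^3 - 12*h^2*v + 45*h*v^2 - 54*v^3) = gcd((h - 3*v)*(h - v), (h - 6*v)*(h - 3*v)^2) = -h + 3*v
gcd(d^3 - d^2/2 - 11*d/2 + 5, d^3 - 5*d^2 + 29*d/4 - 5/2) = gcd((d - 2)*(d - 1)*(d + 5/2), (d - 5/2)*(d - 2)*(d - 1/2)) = d - 2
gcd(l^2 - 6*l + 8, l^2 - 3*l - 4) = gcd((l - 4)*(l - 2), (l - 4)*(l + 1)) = l - 4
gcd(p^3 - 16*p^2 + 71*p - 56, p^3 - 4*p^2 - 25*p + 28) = p^2 - 8*p + 7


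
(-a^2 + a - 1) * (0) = 0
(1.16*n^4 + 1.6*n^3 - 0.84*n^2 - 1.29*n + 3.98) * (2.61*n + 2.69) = 3.0276*n^5 + 7.2964*n^4 + 2.1116*n^3 - 5.6265*n^2 + 6.9177*n + 10.7062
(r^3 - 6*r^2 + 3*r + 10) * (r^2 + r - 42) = r^5 - 5*r^4 - 45*r^3 + 265*r^2 - 116*r - 420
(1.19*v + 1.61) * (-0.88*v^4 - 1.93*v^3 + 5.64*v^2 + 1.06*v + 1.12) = -1.0472*v^5 - 3.7135*v^4 + 3.6043*v^3 + 10.3418*v^2 + 3.0394*v + 1.8032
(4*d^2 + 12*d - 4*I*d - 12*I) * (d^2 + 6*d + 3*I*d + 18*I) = 4*d^4 + 36*d^3 + 8*I*d^3 + 84*d^2 + 72*I*d^2 + 108*d + 144*I*d + 216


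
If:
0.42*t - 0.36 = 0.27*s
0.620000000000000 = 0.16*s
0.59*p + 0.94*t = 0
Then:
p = -5.33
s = 3.88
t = 3.35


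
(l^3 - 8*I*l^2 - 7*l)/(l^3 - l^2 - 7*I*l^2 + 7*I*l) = (l - I)/(l - 1)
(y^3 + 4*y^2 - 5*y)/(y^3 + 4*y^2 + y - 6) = y*(y + 5)/(y^2 + 5*y + 6)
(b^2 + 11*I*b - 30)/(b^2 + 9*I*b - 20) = (b + 6*I)/(b + 4*I)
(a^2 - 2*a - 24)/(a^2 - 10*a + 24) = (a + 4)/(a - 4)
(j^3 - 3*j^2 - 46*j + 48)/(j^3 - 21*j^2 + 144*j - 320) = (j^2 + 5*j - 6)/(j^2 - 13*j + 40)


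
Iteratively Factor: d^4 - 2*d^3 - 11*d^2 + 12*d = (d - 1)*(d^3 - d^2 - 12*d) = d*(d - 1)*(d^2 - d - 12) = d*(d - 1)*(d + 3)*(d - 4)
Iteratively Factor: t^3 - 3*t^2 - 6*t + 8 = (t - 4)*(t^2 + t - 2) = (t - 4)*(t - 1)*(t + 2)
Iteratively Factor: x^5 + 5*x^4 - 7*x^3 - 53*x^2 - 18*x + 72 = (x - 3)*(x^4 + 8*x^3 + 17*x^2 - 2*x - 24) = (x - 3)*(x + 2)*(x^3 + 6*x^2 + 5*x - 12) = (x - 3)*(x + 2)*(x + 3)*(x^2 + 3*x - 4) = (x - 3)*(x - 1)*(x + 2)*(x + 3)*(x + 4)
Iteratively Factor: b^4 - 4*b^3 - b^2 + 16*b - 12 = (b - 1)*(b^3 - 3*b^2 - 4*b + 12) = (b - 3)*(b - 1)*(b^2 - 4) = (b - 3)*(b - 2)*(b - 1)*(b + 2)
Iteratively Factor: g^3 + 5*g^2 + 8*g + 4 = (g + 2)*(g^2 + 3*g + 2) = (g + 1)*(g + 2)*(g + 2)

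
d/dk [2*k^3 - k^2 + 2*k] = 6*k^2 - 2*k + 2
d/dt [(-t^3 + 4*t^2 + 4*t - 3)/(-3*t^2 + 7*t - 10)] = (3*t^4 - 14*t^3 + 70*t^2 - 98*t - 19)/(9*t^4 - 42*t^3 + 109*t^2 - 140*t + 100)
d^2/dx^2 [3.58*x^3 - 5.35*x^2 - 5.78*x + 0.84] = 21.48*x - 10.7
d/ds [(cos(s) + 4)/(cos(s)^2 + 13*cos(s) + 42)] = (cos(s)^2 + 8*cos(s) + 10)*sin(s)/(cos(s)^2 + 13*cos(s) + 42)^2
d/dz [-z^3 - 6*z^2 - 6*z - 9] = -3*z^2 - 12*z - 6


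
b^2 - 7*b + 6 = (b - 6)*(b - 1)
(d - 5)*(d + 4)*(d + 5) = d^3 + 4*d^2 - 25*d - 100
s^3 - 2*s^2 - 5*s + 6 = (s - 3)*(s - 1)*(s + 2)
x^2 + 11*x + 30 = (x + 5)*(x + 6)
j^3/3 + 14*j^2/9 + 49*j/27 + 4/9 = (j/3 + 1)*(j + 1/3)*(j + 4/3)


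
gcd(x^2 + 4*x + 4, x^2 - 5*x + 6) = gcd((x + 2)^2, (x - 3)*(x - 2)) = 1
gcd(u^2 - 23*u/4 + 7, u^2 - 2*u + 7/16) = u - 7/4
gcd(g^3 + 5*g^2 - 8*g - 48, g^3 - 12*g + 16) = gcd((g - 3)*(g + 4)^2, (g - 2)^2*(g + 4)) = g + 4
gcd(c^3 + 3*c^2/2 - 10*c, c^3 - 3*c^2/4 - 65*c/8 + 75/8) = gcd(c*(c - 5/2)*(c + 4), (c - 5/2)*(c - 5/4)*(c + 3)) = c - 5/2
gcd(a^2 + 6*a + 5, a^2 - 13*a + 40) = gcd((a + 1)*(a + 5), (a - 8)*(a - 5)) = 1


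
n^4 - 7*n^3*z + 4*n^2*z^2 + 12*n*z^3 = n*(n - 6*z)*(n - 2*z)*(n + z)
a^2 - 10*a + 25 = (a - 5)^2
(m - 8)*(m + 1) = m^2 - 7*m - 8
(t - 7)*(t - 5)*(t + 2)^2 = t^4 - 8*t^3 - 9*t^2 + 92*t + 140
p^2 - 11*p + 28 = (p - 7)*(p - 4)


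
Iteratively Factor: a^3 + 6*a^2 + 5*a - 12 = (a + 3)*(a^2 + 3*a - 4) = (a - 1)*(a + 3)*(a + 4)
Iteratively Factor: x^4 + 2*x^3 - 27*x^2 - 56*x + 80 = (x + 4)*(x^3 - 2*x^2 - 19*x + 20) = (x + 4)^2*(x^2 - 6*x + 5) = (x - 5)*(x + 4)^2*(x - 1)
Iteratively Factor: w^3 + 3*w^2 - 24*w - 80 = (w - 5)*(w^2 + 8*w + 16) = (w - 5)*(w + 4)*(w + 4)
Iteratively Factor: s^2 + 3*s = (s + 3)*(s)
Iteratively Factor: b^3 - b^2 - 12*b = (b - 4)*(b^2 + 3*b) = (b - 4)*(b + 3)*(b)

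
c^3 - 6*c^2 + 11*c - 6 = (c - 3)*(c - 2)*(c - 1)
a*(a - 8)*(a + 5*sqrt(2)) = a^3 - 8*a^2 + 5*sqrt(2)*a^2 - 40*sqrt(2)*a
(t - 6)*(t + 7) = t^2 + t - 42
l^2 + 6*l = l*(l + 6)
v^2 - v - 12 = (v - 4)*(v + 3)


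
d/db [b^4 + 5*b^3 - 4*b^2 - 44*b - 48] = 4*b^3 + 15*b^2 - 8*b - 44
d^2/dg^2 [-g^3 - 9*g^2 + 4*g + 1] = -6*g - 18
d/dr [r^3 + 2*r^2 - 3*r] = 3*r^2 + 4*r - 3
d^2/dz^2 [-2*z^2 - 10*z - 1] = -4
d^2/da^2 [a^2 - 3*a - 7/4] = 2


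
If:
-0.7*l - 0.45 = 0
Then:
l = -0.64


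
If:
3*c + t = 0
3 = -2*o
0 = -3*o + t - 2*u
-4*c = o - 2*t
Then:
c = 3/20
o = -3/2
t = -9/20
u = 81/40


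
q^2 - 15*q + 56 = (q - 8)*(q - 7)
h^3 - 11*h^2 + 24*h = h*(h - 8)*(h - 3)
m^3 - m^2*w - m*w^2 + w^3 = (m - w)^2*(m + w)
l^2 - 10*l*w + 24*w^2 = (l - 6*w)*(l - 4*w)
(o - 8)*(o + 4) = o^2 - 4*o - 32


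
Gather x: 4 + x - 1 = x + 3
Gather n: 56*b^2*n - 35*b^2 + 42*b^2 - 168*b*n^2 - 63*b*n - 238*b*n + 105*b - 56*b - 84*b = 7*b^2 - 168*b*n^2 - 35*b + n*(56*b^2 - 301*b)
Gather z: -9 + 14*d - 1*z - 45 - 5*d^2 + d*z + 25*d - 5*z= -5*d^2 + 39*d + z*(d - 6) - 54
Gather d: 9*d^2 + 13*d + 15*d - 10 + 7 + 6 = 9*d^2 + 28*d + 3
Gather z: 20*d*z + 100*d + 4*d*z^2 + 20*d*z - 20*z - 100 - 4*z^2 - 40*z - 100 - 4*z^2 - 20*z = 100*d + z^2*(4*d - 8) + z*(40*d - 80) - 200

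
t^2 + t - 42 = (t - 6)*(t + 7)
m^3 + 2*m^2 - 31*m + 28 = (m - 4)*(m - 1)*(m + 7)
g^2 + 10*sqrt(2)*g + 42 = (g + 3*sqrt(2))*(g + 7*sqrt(2))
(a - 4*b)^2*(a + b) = a^3 - 7*a^2*b + 8*a*b^2 + 16*b^3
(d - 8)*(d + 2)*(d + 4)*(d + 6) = d^4 + 4*d^3 - 52*d^2 - 304*d - 384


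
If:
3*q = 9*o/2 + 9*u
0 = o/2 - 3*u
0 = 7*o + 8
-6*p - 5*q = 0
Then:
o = -8/7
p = 40/21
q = -16/7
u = -4/21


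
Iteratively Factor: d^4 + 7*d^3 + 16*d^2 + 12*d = (d + 3)*(d^3 + 4*d^2 + 4*d) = (d + 2)*(d + 3)*(d^2 + 2*d) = (d + 2)^2*(d + 3)*(d)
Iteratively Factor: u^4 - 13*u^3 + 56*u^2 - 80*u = (u)*(u^3 - 13*u^2 + 56*u - 80) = u*(u - 4)*(u^2 - 9*u + 20) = u*(u - 4)^2*(u - 5)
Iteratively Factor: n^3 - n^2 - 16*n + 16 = (n + 4)*(n^2 - 5*n + 4) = (n - 1)*(n + 4)*(n - 4)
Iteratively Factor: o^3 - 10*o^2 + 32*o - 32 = (o - 4)*(o^2 - 6*o + 8) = (o - 4)*(o - 2)*(o - 4)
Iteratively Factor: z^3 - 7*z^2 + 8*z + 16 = (z + 1)*(z^2 - 8*z + 16) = (z - 4)*(z + 1)*(z - 4)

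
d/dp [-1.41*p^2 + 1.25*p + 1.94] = 1.25 - 2.82*p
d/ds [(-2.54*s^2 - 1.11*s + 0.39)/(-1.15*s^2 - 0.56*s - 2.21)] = (0.1459*s^2 + 12.1238*s + 2.6715)/(1.3225*s^4 + 1.288*s^3 + 5.3966*s^2 + 2.4752*s + 4.8841)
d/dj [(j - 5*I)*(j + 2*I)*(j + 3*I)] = 3*j^2 + 19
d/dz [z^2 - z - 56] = 2*z - 1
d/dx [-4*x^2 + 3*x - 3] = 3 - 8*x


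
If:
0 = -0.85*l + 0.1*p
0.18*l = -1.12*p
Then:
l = 0.00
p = 0.00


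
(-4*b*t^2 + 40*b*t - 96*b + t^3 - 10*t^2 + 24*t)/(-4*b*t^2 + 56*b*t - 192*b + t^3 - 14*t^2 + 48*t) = (t - 4)/(t - 8)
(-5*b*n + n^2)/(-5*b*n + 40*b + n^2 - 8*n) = n/(n - 8)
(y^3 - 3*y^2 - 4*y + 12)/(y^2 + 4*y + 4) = (y^2 - 5*y + 6)/(y + 2)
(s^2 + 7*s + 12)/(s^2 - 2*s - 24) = (s + 3)/(s - 6)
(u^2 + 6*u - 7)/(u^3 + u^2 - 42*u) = (u - 1)/(u*(u - 6))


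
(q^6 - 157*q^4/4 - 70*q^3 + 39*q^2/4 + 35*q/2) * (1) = q^6 - 157*q^4/4 - 70*q^3 + 39*q^2/4 + 35*q/2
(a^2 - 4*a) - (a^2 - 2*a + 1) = -2*a - 1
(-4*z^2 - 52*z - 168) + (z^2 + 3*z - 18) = -3*z^2 - 49*z - 186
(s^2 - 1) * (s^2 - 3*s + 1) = s^4 - 3*s^3 + 3*s - 1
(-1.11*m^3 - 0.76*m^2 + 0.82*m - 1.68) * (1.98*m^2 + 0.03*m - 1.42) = -2.1978*m^5 - 1.5381*m^4 + 3.177*m^3 - 2.2226*m^2 - 1.2148*m + 2.3856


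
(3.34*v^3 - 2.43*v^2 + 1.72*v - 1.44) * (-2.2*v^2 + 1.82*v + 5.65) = -7.348*v^5 + 11.4248*v^4 + 10.6644*v^3 - 7.4311*v^2 + 7.0972*v - 8.136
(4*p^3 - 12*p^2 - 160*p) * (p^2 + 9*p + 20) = 4*p^5 + 24*p^4 - 188*p^3 - 1680*p^2 - 3200*p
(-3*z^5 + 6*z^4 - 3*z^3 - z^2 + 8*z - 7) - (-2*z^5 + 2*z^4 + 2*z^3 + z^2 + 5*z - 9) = -z^5 + 4*z^4 - 5*z^3 - 2*z^2 + 3*z + 2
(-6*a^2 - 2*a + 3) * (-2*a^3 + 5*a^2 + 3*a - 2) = 12*a^5 - 26*a^4 - 34*a^3 + 21*a^2 + 13*a - 6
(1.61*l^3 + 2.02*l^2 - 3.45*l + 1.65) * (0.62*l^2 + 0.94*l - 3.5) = 0.9982*l^5 + 2.7658*l^4 - 5.8752*l^3 - 9.29*l^2 + 13.626*l - 5.775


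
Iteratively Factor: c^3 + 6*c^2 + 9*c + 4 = (c + 4)*(c^2 + 2*c + 1) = (c + 1)*(c + 4)*(c + 1)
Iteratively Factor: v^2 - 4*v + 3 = (v - 1)*(v - 3)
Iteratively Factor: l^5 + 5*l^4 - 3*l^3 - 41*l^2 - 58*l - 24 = (l + 1)*(l^4 + 4*l^3 - 7*l^2 - 34*l - 24) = (l - 3)*(l + 1)*(l^3 + 7*l^2 + 14*l + 8) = (l - 3)*(l + 1)*(l + 4)*(l^2 + 3*l + 2) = (l - 3)*(l + 1)*(l + 2)*(l + 4)*(l + 1)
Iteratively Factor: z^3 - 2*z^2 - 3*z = (z + 1)*(z^2 - 3*z) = z*(z + 1)*(z - 3)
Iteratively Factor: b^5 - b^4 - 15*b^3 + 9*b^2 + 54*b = (b)*(b^4 - b^3 - 15*b^2 + 9*b + 54) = b*(b + 2)*(b^3 - 3*b^2 - 9*b + 27) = b*(b + 2)*(b + 3)*(b^2 - 6*b + 9) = b*(b - 3)*(b + 2)*(b + 3)*(b - 3)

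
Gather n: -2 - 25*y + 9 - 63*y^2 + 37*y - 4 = -63*y^2 + 12*y + 3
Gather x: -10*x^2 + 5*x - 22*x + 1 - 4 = -10*x^2 - 17*x - 3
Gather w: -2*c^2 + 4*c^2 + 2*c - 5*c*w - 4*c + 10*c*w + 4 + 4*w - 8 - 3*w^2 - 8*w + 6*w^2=2*c^2 - 2*c + 3*w^2 + w*(5*c - 4) - 4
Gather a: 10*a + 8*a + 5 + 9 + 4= 18*a + 18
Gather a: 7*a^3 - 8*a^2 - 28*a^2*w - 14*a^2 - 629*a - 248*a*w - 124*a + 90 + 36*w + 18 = 7*a^3 + a^2*(-28*w - 22) + a*(-248*w - 753) + 36*w + 108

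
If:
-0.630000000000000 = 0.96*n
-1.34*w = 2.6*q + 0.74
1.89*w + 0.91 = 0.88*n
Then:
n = -0.66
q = 0.12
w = -0.79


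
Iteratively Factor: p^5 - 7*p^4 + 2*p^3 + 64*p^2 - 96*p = (p + 3)*(p^4 - 10*p^3 + 32*p^2 - 32*p) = p*(p + 3)*(p^3 - 10*p^2 + 32*p - 32) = p*(p - 4)*(p + 3)*(p^2 - 6*p + 8) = p*(p - 4)^2*(p + 3)*(p - 2)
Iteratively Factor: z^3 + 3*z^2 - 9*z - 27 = (z + 3)*(z^2 - 9) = (z - 3)*(z + 3)*(z + 3)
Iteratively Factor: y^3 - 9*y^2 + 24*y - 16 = (y - 1)*(y^2 - 8*y + 16) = (y - 4)*(y - 1)*(y - 4)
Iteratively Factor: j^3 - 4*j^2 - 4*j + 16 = (j - 4)*(j^2 - 4) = (j - 4)*(j - 2)*(j + 2)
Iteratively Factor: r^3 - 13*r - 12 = (r + 1)*(r^2 - r - 12) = (r + 1)*(r + 3)*(r - 4)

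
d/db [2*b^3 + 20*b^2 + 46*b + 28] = 6*b^2 + 40*b + 46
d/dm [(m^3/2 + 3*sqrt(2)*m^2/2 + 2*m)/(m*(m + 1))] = (m^2 + 2*m - 4 + 3*sqrt(2))/(2*(m^2 + 2*m + 1))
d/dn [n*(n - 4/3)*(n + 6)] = 3*n^2 + 28*n/3 - 8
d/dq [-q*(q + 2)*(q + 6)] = -3*q^2 - 16*q - 12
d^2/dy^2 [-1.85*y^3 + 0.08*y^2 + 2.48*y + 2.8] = 0.16 - 11.1*y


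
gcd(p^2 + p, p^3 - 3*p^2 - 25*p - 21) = p + 1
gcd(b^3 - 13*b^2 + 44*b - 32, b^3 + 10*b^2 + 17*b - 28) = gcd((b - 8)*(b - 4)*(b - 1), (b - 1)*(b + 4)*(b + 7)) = b - 1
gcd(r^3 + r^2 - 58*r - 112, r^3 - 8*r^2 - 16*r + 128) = r - 8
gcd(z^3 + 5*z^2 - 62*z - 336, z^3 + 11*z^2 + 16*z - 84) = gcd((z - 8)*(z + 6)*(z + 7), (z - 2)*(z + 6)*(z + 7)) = z^2 + 13*z + 42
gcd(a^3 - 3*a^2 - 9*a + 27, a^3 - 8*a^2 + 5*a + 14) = 1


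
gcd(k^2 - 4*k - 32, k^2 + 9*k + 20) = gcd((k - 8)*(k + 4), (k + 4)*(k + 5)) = k + 4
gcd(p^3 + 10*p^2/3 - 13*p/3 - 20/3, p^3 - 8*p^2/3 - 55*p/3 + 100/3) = p^2 + 7*p/3 - 20/3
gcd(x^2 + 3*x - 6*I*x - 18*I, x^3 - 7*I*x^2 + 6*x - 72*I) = x - 6*I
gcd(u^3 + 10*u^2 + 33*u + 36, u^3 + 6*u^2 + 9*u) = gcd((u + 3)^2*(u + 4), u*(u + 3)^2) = u^2 + 6*u + 9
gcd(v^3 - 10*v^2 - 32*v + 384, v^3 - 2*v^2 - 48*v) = v^2 - 2*v - 48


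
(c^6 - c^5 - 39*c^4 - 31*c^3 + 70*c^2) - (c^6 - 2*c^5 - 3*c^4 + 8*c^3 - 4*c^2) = c^5 - 36*c^4 - 39*c^3 + 74*c^2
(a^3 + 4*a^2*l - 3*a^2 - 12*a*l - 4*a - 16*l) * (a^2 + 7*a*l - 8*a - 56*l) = a^5 + 11*a^4*l - 11*a^4 + 28*a^3*l^2 - 121*a^3*l + 20*a^3 - 308*a^2*l^2 + 220*a^2*l + 32*a^2 + 560*a*l^2 + 352*a*l + 896*l^2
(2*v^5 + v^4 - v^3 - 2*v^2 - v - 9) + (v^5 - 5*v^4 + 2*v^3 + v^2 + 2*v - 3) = 3*v^5 - 4*v^4 + v^3 - v^2 + v - 12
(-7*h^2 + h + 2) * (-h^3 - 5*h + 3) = 7*h^5 - h^4 + 33*h^3 - 26*h^2 - 7*h + 6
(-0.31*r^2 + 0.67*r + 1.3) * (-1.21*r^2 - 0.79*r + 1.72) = 0.3751*r^4 - 0.5658*r^3 - 2.6355*r^2 + 0.1254*r + 2.236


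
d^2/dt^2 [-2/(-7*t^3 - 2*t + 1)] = 4*(-21*t*(7*t^3 + 2*t - 1) + (21*t^2 + 2)^2)/(7*t^3 + 2*t - 1)^3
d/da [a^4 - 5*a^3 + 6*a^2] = a*(4*a^2 - 15*a + 12)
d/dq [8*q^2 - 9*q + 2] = 16*q - 9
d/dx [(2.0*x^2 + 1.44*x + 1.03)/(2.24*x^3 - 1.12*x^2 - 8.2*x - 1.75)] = (-4.48*x^4 - 6.4512*x^3 - 21.7088*x^2 - 4.6928*x + 5.926)/(5.0176*x^6 - 5.0176*x^5 - 35.4816*x^4 + 10.528*x^3 + 71.16*x^2 + 28.7*x + 3.0625)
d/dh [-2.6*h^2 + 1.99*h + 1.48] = 1.99 - 5.2*h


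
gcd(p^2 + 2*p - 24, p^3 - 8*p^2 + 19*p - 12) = p - 4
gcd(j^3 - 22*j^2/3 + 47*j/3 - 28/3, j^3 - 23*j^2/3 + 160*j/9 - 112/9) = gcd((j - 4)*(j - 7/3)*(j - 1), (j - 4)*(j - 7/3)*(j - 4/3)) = j^2 - 19*j/3 + 28/3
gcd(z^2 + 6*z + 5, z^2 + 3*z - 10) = z + 5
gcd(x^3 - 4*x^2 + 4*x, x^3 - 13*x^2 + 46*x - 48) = x - 2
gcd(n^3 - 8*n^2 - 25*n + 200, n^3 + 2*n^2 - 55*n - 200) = n^2 - 3*n - 40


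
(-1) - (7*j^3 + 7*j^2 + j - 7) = -7*j^3 - 7*j^2 - j + 6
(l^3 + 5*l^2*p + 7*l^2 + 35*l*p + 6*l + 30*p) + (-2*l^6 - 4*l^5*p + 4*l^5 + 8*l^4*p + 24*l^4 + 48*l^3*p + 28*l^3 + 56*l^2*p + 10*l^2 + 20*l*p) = -2*l^6 - 4*l^5*p + 4*l^5 + 8*l^4*p + 24*l^4 + 48*l^3*p + 29*l^3 + 61*l^2*p + 17*l^2 + 55*l*p + 6*l + 30*p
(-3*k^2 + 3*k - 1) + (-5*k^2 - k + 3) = -8*k^2 + 2*k + 2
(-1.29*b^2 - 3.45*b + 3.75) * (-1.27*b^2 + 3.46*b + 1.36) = 1.6383*b^4 - 0.0819000000000001*b^3 - 18.4539*b^2 + 8.283*b + 5.1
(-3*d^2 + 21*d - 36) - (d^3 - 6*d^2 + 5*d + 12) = -d^3 + 3*d^2 + 16*d - 48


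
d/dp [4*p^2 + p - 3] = 8*p + 1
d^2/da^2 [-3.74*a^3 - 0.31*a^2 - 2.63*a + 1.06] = -22.44*a - 0.62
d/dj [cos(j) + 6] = -sin(j)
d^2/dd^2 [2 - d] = 0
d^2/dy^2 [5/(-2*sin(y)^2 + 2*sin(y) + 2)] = 5*(-4*sin(y)^4 + 3*sin(y)^3 + sin(y)^2 - 5*sin(y) + 4)/(2*(sin(y) + cos(y)^2)^3)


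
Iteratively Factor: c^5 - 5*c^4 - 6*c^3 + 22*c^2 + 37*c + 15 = (c + 1)*(c^4 - 6*c^3 + 22*c + 15) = (c - 3)*(c + 1)*(c^3 - 3*c^2 - 9*c - 5) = (c - 5)*(c - 3)*(c + 1)*(c^2 + 2*c + 1) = (c - 5)*(c - 3)*(c + 1)^2*(c + 1)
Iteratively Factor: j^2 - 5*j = (j - 5)*(j)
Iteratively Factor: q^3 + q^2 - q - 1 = (q - 1)*(q^2 + 2*q + 1) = (q - 1)*(q + 1)*(q + 1)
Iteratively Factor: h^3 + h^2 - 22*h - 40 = (h + 2)*(h^2 - h - 20) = (h + 2)*(h + 4)*(h - 5)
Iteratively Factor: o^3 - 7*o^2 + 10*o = (o)*(o^2 - 7*o + 10) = o*(o - 2)*(o - 5)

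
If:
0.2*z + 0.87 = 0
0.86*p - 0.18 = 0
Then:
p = 0.21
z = -4.35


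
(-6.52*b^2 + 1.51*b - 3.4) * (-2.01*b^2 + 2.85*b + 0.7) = 13.1052*b^4 - 21.6171*b^3 + 6.5735*b^2 - 8.633*b - 2.38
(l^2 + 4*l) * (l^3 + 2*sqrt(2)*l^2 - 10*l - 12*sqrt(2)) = l^5 + 2*sqrt(2)*l^4 + 4*l^4 - 10*l^3 + 8*sqrt(2)*l^3 - 40*l^2 - 12*sqrt(2)*l^2 - 48*sqrt(2)*l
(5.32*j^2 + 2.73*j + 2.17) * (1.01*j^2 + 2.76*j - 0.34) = 5.3732*j^4 + 17.4405*j^3 + 7.9177*j^2 + 5.061*j - 0.7378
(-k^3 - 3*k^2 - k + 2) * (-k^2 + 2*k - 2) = k^5 + k^4 - 3*k^3 + 2*k^2 + 6*k - 4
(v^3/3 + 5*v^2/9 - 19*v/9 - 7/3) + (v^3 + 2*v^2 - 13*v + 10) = 4*v^3/3 + 23*v^2/9 - 136*v/9 + 23/3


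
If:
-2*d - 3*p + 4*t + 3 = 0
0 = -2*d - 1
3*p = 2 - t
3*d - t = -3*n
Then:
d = -1/2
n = 11/30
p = 4/5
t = -2/5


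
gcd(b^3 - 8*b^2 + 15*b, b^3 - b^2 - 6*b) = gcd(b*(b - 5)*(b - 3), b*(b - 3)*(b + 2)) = b^2 - 3*b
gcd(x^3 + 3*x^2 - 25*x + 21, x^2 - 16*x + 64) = 1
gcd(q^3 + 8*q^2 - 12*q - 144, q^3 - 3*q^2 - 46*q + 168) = q - 4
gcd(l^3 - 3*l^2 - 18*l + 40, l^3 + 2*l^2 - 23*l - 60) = l^2 - l - 20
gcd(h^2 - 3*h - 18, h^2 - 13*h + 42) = h - 6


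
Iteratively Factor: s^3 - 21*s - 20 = (s + 4)*(s^2 - 4*s - 5) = (s + 1)*(s + 4)*(s - 5)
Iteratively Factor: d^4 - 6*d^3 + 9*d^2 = (d - 3)*(d^3 - 3*d^2) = d*(d - 3)*(d^2 - 3*d) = d^2*(d - 3)*(d - 3)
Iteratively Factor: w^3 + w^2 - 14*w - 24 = (w - 4)*(w^2 + 5*w + 6) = (w - 4)*(w + 3)*(w + 2)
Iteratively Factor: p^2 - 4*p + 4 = (p - 2)*(p - 2)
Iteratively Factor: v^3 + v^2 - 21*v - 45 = (v - 5)*(v^2 + 6*v + 9) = (v - 5)*(v + 3)*(v + 3)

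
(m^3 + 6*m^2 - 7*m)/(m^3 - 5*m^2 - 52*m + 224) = m*(m - 1)/(m^2 - 12*m + 32)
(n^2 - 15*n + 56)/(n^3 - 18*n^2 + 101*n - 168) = 1/(n - 3)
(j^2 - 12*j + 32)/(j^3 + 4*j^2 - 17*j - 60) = (j - 8)/(j^2 + 8*j + 15)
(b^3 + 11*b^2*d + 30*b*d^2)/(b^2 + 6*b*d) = b + 5*d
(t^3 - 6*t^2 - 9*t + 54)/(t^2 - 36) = (t^2 - 9)/(t + 6)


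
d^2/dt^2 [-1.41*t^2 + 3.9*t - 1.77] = -2.82000000000000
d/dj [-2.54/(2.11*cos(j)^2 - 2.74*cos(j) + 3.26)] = (6.9596 - 10.7188*cos(j))*sin(j)/(2.11*cos(j)^2 - 2.74*cos(j) + 3.26)^2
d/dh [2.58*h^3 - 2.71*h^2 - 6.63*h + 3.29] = 7.74*h^2 - 5.42*h - 6.63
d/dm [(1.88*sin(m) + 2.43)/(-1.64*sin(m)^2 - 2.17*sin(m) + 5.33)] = (3.0832*sin(m)^2 + 7.9704*sin(m) + 15.2935)*cos(m)/(2.6896*sin(m)^4 + 7.1176*sin(m)^3 - 12.7735*sin(m)^2 - 23.1322*sin(m) + 28.4089)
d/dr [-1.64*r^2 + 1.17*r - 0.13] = 1.17 - 3.28*r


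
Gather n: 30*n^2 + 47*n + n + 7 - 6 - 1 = 30*n^2 + 48*n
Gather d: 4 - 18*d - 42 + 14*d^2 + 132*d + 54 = 14*d^2 + 114*d + 16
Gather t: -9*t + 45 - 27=18 - 9*t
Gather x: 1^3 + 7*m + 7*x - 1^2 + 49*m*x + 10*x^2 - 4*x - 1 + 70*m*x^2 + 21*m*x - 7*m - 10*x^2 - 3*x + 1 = 70*m*x^2 + 70*m*x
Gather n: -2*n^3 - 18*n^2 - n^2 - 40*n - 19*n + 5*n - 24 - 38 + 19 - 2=-2*n^3 - 19*n^2 - 54*n - 45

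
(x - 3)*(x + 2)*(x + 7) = x^3 + 6*x^2 - 13*x - 42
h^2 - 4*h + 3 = (h - 3)*(h - 1)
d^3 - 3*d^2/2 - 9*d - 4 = (d - 4)*(d + 1/2)*(d + 2)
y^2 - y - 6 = (y - 3)*(y + 2)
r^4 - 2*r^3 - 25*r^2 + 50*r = r*(r - 5)*(r - 2)*(r + 5)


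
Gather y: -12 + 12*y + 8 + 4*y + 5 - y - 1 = 15*y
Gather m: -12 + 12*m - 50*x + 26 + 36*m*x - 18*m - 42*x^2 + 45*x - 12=m*(36*x - 6) - 42*x^2 - 5*x + 2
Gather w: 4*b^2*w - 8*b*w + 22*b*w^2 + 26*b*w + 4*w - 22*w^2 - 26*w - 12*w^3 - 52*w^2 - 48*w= -12*w^3 + w^2*(22*b - 74) + w*(4*b^2 + 18*b - 70)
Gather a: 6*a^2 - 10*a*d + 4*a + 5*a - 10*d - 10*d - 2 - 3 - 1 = 6*a^2 + a*(9 - 10*d) - 20*d - 6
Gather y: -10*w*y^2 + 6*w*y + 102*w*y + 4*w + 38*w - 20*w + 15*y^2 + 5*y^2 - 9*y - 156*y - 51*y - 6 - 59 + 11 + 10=22*w + y^2*(20 - 10*w) + y*(108*w - 216) - 44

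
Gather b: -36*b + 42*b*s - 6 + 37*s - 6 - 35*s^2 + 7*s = b*(42*s - 36) - 35*s^2 + 44*s - 12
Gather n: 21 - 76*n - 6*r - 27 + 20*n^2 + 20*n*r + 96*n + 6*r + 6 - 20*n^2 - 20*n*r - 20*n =0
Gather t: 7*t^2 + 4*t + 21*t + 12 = 7*t^2 + 25*t + 12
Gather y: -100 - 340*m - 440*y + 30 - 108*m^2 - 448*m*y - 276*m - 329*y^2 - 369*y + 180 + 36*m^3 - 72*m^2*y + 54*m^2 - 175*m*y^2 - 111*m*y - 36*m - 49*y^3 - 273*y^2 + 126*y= 36*m^3 - 54*m^2 - 652*m - 49*y^3 + y^2*(-175*m - 602) + y*(-72*m^2 - 559*m - 683) + 110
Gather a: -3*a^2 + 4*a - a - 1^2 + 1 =-3*a^2 + 3*a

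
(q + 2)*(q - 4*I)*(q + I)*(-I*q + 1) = -I*q^4 - 2*q^3 - 2*I*q^3 - 4*q^2 - 7*I*q^2 + 4*q - 14*I*q + 8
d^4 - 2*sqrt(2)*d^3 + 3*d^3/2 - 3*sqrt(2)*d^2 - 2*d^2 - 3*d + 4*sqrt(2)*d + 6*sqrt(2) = (d + 3/2)*(d - 2*sqrt(2))*(d - sqrt(2))*(d + sqrt(2))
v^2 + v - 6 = (v - 2)*(v + 3)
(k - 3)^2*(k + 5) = k^3 - k^2 - 21*k + 45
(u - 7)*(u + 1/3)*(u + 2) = u^3 - 14*u^2/3 - 47*u/3 - 14/3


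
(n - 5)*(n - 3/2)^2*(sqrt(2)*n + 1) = sqrt(2)*n^4 - 8*sqrt(2)*n^3 + n^3 - 8*n^2 + 69*sqrt(2)*n^2/4 - 45*sqrt(2)*n/4 + 69*n/4 - 45/4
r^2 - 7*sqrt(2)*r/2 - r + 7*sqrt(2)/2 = (r - 1)*(r - 7*sqrt(2)/2)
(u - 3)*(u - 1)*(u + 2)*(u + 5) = u^4 + 3*u^3 - 15*u^2 - 19*u + 30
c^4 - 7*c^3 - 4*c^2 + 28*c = c*(c - 7)*(c - 2)*(c + 2)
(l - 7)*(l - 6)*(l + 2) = l^3 - 11*l^2 + 16*l + 84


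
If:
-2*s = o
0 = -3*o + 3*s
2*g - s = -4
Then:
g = -2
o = 0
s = 0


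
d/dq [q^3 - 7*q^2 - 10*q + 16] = 3*q^2 - 14*q - 10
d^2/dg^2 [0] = 0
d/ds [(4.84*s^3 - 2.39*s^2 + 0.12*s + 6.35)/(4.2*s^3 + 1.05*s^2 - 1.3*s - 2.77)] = (15.12*s^4 - 13.592*s^3 - 117.2494*s^2 - 0.0943999999999985*s + 7.9226)/(17.64*s^6 + 8.82*s^5 - 9.8175*s^4 - 25.998*s^3 - 4.127*s^2 + 7.202*s + 7.6729)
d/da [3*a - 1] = 3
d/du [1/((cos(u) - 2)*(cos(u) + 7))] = (2*cos(u) + 5)*sin(u)/((cos(u) - 2)^2*(cos(u) + 7)^2)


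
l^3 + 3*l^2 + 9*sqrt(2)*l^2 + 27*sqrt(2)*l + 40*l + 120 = (l + 3)*(l + 4*sqrt(2))*(l + 5*sqrt(2))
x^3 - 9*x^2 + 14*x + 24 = (x - 6)*(x - 4)*(x + 1)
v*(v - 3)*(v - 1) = v^3 - 4*v^2 + 3*v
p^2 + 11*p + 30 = (p + 5)*(p + 6)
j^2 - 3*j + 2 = (j - 2)*(j - 1)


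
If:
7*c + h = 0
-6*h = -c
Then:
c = 0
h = 0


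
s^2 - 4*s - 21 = (s - 7)*(s + 3)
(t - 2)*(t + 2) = t^2 - 4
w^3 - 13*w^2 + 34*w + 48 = (w - 8)*(w - 6)*(w + 1)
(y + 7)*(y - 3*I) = y^2 + 7*y - 3*I*y - 21*I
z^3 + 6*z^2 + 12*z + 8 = (z + 2)^3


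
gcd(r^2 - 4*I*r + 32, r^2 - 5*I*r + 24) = r - 8*I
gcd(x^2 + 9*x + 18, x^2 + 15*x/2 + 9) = x + 6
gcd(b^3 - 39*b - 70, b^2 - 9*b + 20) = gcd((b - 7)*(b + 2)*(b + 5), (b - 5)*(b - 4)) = 1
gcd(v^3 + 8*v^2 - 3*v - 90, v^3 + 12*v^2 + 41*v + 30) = v^2 + 11*v + 30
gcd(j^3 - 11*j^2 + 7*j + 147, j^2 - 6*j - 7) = j - 7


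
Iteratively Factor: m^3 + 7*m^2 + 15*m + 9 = (m + 1)*(m^2 + 6*m + 9) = (m + 1)*(m + 3)*(m + 3)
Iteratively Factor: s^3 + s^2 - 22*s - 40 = (s + 2)*(s^2 - s - 20) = (s - 5)*(s + 2)*(s + 4)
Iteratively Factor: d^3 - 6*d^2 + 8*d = (d)*(d^2 - 6*d + 8) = d*(d - 2)*(d - 4)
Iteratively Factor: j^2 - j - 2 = (j + 1)*(j - 2)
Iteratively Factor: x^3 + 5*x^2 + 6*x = (x + 2)*(x^2 + 3*x) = x*(x + 2)*(x + 3)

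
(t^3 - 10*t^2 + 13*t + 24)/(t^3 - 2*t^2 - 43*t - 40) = (t - 3)/(t + 5)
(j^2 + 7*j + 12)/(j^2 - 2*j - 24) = (j + 3)/(j - 6)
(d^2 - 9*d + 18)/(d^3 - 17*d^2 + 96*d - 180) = (d - 3)/(d^2 - 11*d + 30)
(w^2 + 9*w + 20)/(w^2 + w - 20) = (w + 4)/(w - 4)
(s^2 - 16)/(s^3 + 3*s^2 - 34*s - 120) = (s - 4)/(s^2 - s - 30)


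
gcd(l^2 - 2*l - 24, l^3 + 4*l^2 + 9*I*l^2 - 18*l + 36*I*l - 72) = l + 4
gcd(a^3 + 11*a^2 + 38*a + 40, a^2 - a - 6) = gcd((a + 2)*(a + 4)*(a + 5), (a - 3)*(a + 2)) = a + 2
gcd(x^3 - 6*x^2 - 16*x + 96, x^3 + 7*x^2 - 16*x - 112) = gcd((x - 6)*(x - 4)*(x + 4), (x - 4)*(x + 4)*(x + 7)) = x^2 - 16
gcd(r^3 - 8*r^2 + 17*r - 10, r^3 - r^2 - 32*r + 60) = r^2 - 7*r + 10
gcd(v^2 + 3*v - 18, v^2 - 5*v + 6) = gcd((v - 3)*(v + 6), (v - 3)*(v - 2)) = v - 3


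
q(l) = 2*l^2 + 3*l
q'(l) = 4*l + 3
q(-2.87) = 7.86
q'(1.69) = 9.76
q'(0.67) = 5.68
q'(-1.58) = -3.32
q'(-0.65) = 0.40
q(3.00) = 27.00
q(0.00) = 0.00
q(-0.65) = -1.10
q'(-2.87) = -8.48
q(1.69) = 10.78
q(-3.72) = 16.52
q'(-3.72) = -11.88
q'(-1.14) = -1.56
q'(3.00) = 15.00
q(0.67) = 2.91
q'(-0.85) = -0.40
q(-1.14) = -0.82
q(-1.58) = 0.25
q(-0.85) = -1.10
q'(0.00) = 3.00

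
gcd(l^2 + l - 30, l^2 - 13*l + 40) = l - 5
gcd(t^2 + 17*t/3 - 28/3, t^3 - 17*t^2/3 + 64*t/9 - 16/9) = t - 4/3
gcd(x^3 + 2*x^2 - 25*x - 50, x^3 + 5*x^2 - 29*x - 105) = x - 5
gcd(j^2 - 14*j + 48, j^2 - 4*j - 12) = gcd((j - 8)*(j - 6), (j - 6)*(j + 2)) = j - 6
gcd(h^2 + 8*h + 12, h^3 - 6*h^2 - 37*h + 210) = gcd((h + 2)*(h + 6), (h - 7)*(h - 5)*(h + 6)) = h + 6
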